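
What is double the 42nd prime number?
The 42nd prime number = 181
Compute 181 × 2 = 362
362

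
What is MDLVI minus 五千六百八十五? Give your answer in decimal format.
Convert MDLVI (Roman numeral) → 1000 + 500 + 50 + 5 + 1 = 1556 (decimal)
Convert 五千六百八十五 (Chinese numeral) → 5×1000 + 6×100 + 8×10 + 5 = 5685 (decimal)
Compute 1556 - 5685 = -4129
-4129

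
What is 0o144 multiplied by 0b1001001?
Convert 0o144 (octal) → 1×64 + 4×8 + 4 = 100 (decimal)
Convert 0b1001001 (binary) → 64 + 8 + 1 = 73 (decimal)
Compute 100 × 73 = 7300
7300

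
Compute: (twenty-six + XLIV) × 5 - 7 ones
Convert twenty-six (English words) → 26 (decimal)
Convert XLIV (Roman numeral) → 40 + 4 = 44 (decimal)
Convert 7 ones (place-value notation) → 7 (decimal)
Expression in decimal: (26 + 44) × 5 - 7
Parentheses first: 26 + 44 = 70
Multiply: 70 × 5 = 350
Subtract: 350 - 7 = 343
343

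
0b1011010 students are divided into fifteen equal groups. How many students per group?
Convert 0b1011010 (binary) → 64 + 16 + 8 + 2 = 90 (decimal)
Convert fifteen (English words) → 15 (decimal)
Compute 90 ÷ 15 = 6
6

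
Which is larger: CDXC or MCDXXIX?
Convert CDXC (Roman numeral) → 400 + 90 = 490 (decimal)
Convert MCDXXIX (Roman numeral) → 1000 + 400 + 10 + 10 + 9 = 1429 (decimal)
Compare 490 vs 1429: larger = 1429
1429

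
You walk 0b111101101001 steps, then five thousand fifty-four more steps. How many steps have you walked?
Convert 0b111101101001 (binary) → 2048 + 1024 + 512 + 256 + 64 + 32 + 8 + 1 = 3945 (decimal)
Convert five thousand fifty-four (English words) → 5×1000 + 54 = 5054 (decimal)
Compute 3945 + 5054 = 8999
8999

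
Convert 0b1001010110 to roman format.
Convert 0b1001010110 (binary) → 512 + 64 + 16 + 4 + 2 = 598 (decimal)
Convert 598 (decimal) → 598 = 500 + 90 + 5 + 1 + 1 + 1 → DXCVIII (Roman numeral)
DXCVIII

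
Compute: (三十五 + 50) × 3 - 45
Convert 三十五 (Chinese numeral) → 3×10 + 5 = 35 (decimal)
Expression in decimal: (35 + 50) × 3 - 45
Parentheses first: 35 + 50 = 85
Multiply: 85 × 3 = 255
Subtract: 255 - 45 = 210
210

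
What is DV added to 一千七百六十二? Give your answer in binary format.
Convert DV (Roman numeral) → 500 + 5 = 505 (decimal)
Convert 一千七百六十二 (Chinese numeral) → 1×1000 + 7×100 + 6×10 + 2 = 1762 (decimal)
Compute 505 + 1762 = 2267
Convert 2267 (decimal) → 2267 = 2048 + 128 + 64 + 16 + 8 + 2 + 1 → 0b100011011011 (binary)
0b100011011011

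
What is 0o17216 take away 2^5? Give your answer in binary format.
Convert 0o17216 (octal) → 1×4096 + 7×512 + 2×64 + 1×8 + 6 = 7822 (decimal)
Convert 2^5 (power) → 32 (decimal)
Compute 7822 - 32 = 7790
Convert 7790 (decimal) → 7790 = 4096 + 2048 + 1024 + 512 + 64 + 32 + 8 + 4 + 2 → 0b1111001101110 (binary)
0b1111001101110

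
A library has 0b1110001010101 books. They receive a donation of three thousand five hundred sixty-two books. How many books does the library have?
Convert 0b1110001010101 (binary) → 4096 + 2048 + 1024 + 64 + 16 + 4 + 1 = 7253 (decimal)
Convert three thousand five hundred sixty-two (English words) → 3×1000 + 5×100 + 62 = 3562 (decimal)
Compute 7253 + 3562 = 10815
10815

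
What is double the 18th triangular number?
The 18th triangular number = 18×19/2 = 171
Compute 171 × 2 = 342
342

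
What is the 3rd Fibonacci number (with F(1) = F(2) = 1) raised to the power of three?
Convert the 3rd Fibonacci number (with F(1) = F(2) = 1) (Fibonacci index) → 1, 1, 2 → 2 (decimal)
Convert three (English words) → 3 (decimal)
Compute 2 ^ 3 = 8
8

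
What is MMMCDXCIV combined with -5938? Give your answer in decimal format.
Convert MMMCDXCIV (Roman numeral) → 1000 + 1000 + 1000 + 400 + 90 + 4 = 3494 (decimal)
Compute 3494 + -5938 = -2444
-2444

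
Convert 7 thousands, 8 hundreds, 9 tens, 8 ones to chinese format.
Convert 7 thousands, 8 hundreds, 9 tens, 8 ones (place-value notation) → 7×1000 + 8×100 + 9×10 + 8 = 7898 (decimal)
Convert 7898 (decimal) → 7898 = 7×1000 + 8×100 + 9×10 + 8 → 七千八百九十八 (Chinese numeral)
七千八百九十八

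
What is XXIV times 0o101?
Convert XXIV (Roman numeral) → 10 + 10 + 4 = 24 (decimal)
Convert 0o101 (octal) → 1×64 + 1 = 65 (decimal)
Compute 24 × 65 = 1560
1560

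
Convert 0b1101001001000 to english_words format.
Convert 0b1101001001000 (binary) → 4096 + 2048 + 512 + 64 + 8 = 6728 (decimal)
Convert 6728 (decimal) → 6728 = 6×1000 + 7×100 + 28 → six thousand seven hundred twenty-eight (English words)
six thousand seven hundred twenty-eight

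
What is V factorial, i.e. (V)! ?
Convert V (Roman numeral) → 5 (decimal)
Compute 5! = 120
120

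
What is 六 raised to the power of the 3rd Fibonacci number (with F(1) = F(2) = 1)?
Convert 六 (Chinese numeral) → 6 (decimal)
Convert the 3rd Fibonacci number (with F(1) = F(2) = 1) (Fibonacci index) → 1, 1, 2 → 2 (decimal)
Compute 6 ^ 2 = 36
36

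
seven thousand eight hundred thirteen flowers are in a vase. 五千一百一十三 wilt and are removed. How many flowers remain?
Convert seven thousand eight hundred thirteen (English words) → 7×1000 + 8×100 + 13 = 7813 (decimal)
Convert 五千一百一十三 (Chinese numeral) → 5×1000 + 1×100 + 1×10 + 3 = 5113 (decimal)
Compute 7813 - 5113 = 2700
2700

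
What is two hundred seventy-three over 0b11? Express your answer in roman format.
Convert two hundred seventy-three (English words) → 2×100 + 73 = 273 (decimal)
Convert 0b11 (binary) → 2 + 1 = 3 (decimal)
Compute 273 ÷ 3 = 91
Convert 91 (decimal) → 91 = 90 + 1 → XCI (Roman numeral)
XCI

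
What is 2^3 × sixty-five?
Convert 2^3 (power) → 8 (decimal)
Convert sixty-five (English words) → 65 (decimal)
Compute 8 × 65 = 520
520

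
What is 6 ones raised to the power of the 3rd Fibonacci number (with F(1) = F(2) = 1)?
Convert 6 ones (place-value notation) → 6 (decimal)
Convert the 3rd Fibonacci number (with F(1) = F(2) = 1) (Fibonacci index) → 1, 1, 2 → 2 (decimal)
Compute 6 ^ 2 = 36
36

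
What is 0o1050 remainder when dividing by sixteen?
Convert 0o1050 (octal) → 1×512 + 5×8 = 552 (decimal)
Convert sixteen (English words) → 16 (decimal)
Compute 552 mod 16 = 8
8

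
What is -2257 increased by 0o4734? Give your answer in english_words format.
Convert 0o4734 (octal) → 4×512 + 7×64 + 3×8 + 4 = 2524 (decimal)
Compute -2257 + 2524 = 267
Convert 267 (decimal) → 267 = 2×100 + 67 → two hundred sixty-seven (English words)
two hundred sixty-seven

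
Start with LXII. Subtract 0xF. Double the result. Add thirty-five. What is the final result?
Convert LXII (Roman numeral) → 50 + 10 + 1 + 1 = 62 (decimal)
Start: 62
Convert 0xF (hexadecimal) → 15 (decimal)
62 - 15 = 47
47 × 2 = 94
Convert thirty-five (English words) → 35 (decimal)
94 + 35 = 129
129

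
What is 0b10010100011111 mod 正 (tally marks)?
Convert 0b10010100011111 (binary) → 8192 + 1024 + 256 + 16 + 8 + 4 + 2 + 1 = 9503 (decimal)
Convert 正 (tally marks) → 5 (decimal)
Compute 9503 mod 5 = 3
3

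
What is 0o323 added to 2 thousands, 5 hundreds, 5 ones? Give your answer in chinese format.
Convert 0o323 (octal) → 3×64 + 2×8 + 3 = 211 (decimal)
Convert 2 thousands, 5 hundreds, 5 ones (place-value notation) → 2×1000 + 5×100 + 5 = 2505 (decimal)
Compute 211 + 2505 = 2716
Convert 2716 (decimal) → 2716 = 2×1000 + 7×100 + 1×10 + 6 → 二千七百一十六 (Chinese numeral)
二千七百一十六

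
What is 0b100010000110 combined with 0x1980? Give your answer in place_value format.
Convert 0b100010000110 (binary) → 2048 + 128 + 4 + 2 = 2182 (decimal)
Convert 0x1980 (hexadecimal) → 1×4096 + 9×256 + 8×16 = 6528 (decimal)
Compute 2182 + 6528 = 8710
Convert 8710 (decimal) → 8710 = 8×1000 + 7×100 + 1×10 → 8 thousands, 7 hundreds, 1 ten (place-value notation)
8 thousands, 7 hundreds, 1 ten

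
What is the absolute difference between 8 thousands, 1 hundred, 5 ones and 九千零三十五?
Convert 8 thousands, 1 hundred, 5 ones (place-value notation) → 8×1000 + 1×100 + 5 = 8105 (decimal)
Convert 九千零三十五 (Chinese numeral) → 9×1000 + 3×10 + 5 = 9035 (decimal)
Compute |8105 - 9035| = 930
930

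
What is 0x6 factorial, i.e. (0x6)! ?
Convert 0x6 (hexadecimal) → 6 (decimal)
Compute 6! = 720
720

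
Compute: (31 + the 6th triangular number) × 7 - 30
Convert the 6th triangular number (triangular index) → 6×7/2 = 21 (decimal)
Expression in decimal: (31 + 21) × 7 - 30
Parentheses first: 31 + 21 = 52
Multiply: 52 × 7 = 364
Subtract: 364 - 30 = 334
334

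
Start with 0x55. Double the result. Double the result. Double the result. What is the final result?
Convert 0x55 (hexadecimal) → 5×16 + 5 = 85 (decimal)
Start: 85
85 × 2 = 170
170 × 2 = 340
340 × 2 = 680
680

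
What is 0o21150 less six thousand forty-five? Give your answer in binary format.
Convert 0o21150 (octal) → 2×4096 + 1×512 + 1×64 + 5×8 = 8808 (decimal)
Convert six thousand forty-five (English words) → 6×1000 + 45 = 6045 (decimal)
Compute 8808 - 6045 = 2763
Convert 2763 (decimal) → 2763 = 2048 + 512 + 128 + 64 + 8 + 2 + 1 → 0b101011001011 (binary)
0b101011001011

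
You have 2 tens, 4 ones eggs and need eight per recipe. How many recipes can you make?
Convert 2 tens, 4 ones (place-value notation) → 2×10 + 4 = 24 (decimal)
Convert eight (English words) → 8 (decimal)
Compute 24 ÷ 8 = 3
3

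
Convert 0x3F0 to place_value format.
Convert 0x3F0 (hexadecimal) → 3×256 + 15×16 = 1008 (decimal)
Convert 1008 (decimal) → 1008 = 1×1000 + 8 → 1 thousand, 8 ones (place-value notation)
1 thousand, 8 ones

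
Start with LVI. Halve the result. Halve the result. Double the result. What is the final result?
Convert LVI (Roman numeral) → 50 + 5 + 1 = 56 (decimal)
Start: 56
56 ÷ 2 = 28
28 ÷ 2 = 14
14 × 2 = 28
28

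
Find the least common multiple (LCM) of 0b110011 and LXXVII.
Convert 0b110011 (binary) → 32 + 16 + 2 + 1 = 51 (decimal)
Convert LXXVII (Roman numeral) → 50 + 10 + 10 + 5 + 1 + 1 = 77 (decimal)
Compute lcm(51, 77) = 3927
3927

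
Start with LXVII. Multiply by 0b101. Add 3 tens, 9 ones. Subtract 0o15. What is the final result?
Convert LXVII (Roman numeral) → 50 + 10 + 5 + 1 + 1 = 67 (decimal)
Start: 67
Convert 0b101 (binary) → 4 + 1 = 5 (decimal)
67 × 5 = 335
Convert 3 tens, 9 ones (place-value notation) → 3×10 + 9 = 39 (decimal)
335 + 39 = 374
Convert 0o15 (octal) → 1×8 + 5 = 13 (decimal)
374 - 13 = 361
361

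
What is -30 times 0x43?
Convert 0x43 (hexadecimal) → 4×16 + 3 = 67 (decimal)
Compute -30 × 67 = -2010
-2010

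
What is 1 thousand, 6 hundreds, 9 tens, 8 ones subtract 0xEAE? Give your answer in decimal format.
Convert 1 thousand, 6 hundreds, 9 tens, 8 ones (place-value notation) → 1×1000 + 6×100 + 9×10 + 8 = 1698 (decimal)
Convert 0xEAE (hexadecimal) → 14×256 + 10×16 + 14 = 3758 (decimal)
Compute 1698 - 3758 = -2060
-2060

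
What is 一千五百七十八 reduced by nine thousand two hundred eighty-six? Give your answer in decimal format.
Convert 一千五百七十八 (Chinese numeral) → 1×1000 + 5×100 + 7×10 + 8 = 1578 (decimal)
Convert nine thousand two hundred eighty-six (English words) → 9×1000 + 2×100 + 86 = 9286 (decimal)
Compute 1578 - 9286 = -7708
-7708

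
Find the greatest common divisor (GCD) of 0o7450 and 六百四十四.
Convert 0o7450 (octal) → 7×512 + 4×64 + 5×8 = 3880 (decimal)
Convert 六百四十四 (Chinese numeral) → 6×100 + 4×10 + 4 = 644 (decimal)
Compute gcd(3880, 644) = 4
4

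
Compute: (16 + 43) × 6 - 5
Parentheses first: 16 + 43 = 59
Multiply: 59 × 6 = 354
Subtract: 354 - 5 = 349
349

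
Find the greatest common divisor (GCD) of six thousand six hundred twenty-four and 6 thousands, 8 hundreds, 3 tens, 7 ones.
Convert six thousand six hundred twenty-four (English words) → 6×1000 + 6×100 + 24 = 6624 (decimal)
Convert 6 thousands, 8 hundreds, 3 tens, 7 ones (place-value notation) → 6×1000 + 8×100 + 3×10 + 7 = 6837 (decimal)
Compute gcd(6624, 6837) = 3
3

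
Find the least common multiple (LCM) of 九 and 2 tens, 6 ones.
Convert 九 (Chinese numeral) → 9 (decimal)
Convert 2 tens, 6 ones (place-value notation) → 2×10 + 6 = 26 (decimal)
Compute lcm(9, 26) = 234
234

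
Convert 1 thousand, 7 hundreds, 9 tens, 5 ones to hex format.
Convert 1 thousand, 7 hundreds, 9 tens, 5 ones (place-value notation) → 1×1000 + 7×100 + 9×10 + 5 = 1795 (decimal)
Convert 1795 (decimal) → 1795 = 7×256 + 3 → 0x703 (hexadecimal)
0x703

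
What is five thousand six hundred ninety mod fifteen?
Convert five thousand six hundred ninety (English words) → 5×1000 + 6×100 + 90 = 5690 (decimal)
Convert fifteen (English words) → 15 (decimal)
Compute 5690 mod 15 = 5
5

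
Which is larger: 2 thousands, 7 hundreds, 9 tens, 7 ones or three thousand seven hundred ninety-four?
Convert 2 thousands, 7 hundreds, 9 tens, 7 ones (place-value notation) → 2×1000 + 7×100 + 9×10 + 7 = 2797 (decimal)
Convert three thousand seven hundred ninety-four (English words) → 3×1000 + 7×100 + 94 = 3794 (decimal)
Compare 2797 vs 3794: larger = 3794
3794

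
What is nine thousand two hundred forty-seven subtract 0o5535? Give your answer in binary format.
Convert nine thousand two hundred forty-seven (English words) → 9×1000 + 2×100 + 47 = 9247 (decimal)
Convert 0o5535 (octal) → 5×512 + 5×64 + 3×8 + 5 = 2909 (decimal)
Compute 9247 - 2909 = 6338
Convert 6338 (decimal) → 6338 = 4096 + 2048 + 128 + 64 + 2 → 0b1100011000010 (binary)
0b1100011000010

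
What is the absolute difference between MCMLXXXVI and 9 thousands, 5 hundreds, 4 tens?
Convert MCMLXXXVI (Roman numeral) → 1000 + 900 + 50 + 10 + 10 + 10 + 5 + 1 = 1986 (decimal)
Convert 9 thousands, 5 hundreds, 4 tens (place-value notation) → 9×1000 + 5×100 + 4×10 = 9540 (decimal)
Compute |1986 - 9540| = 7554
7554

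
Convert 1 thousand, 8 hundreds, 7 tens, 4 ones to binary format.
Convert 1 thousand, 8 hundreds, 7 tens, 4 ones (place-value notation) → 1×1000 + 8×100 + 7×10 + 4 = 1874 (decimal)
Convert 1874 (decimal) → 1874 = 1024 + 512 + 256 + 64 + 16 + 2 → 0b11101010010 (binary)
0b11101010010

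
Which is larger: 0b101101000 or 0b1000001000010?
Convert 0b101101000 (binary) → 256 + 64 + 32 + 8 = 360 (decimal)
Convert 0b1000001000010 (binary) → 4096 + 64 + 2 = 4162 (decimal)
Compare 360 vs 4162: larger = 4162
4162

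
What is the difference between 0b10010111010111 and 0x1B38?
Convert 0b10010111010111 (binary) → 8192 + 1024 + 256 + 128 + 64 + 16 + 4 + 2 + 1 = 9687 (decimal)
Convert 0x1B38 (hexadecimal) → 1×4096 + 11×256 + 3×16 + 8 = 6968 (decimal)
Difference: |9687 - 6968| = 2719
2719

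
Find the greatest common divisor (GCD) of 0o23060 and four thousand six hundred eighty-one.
Convert 0o23060 (octal) → 2×4096 + 3×512 + 6×8 = 9776 (decimal)
Convert four thousand six hundred eighty-one (English words) → 4×1000 + 6×100 + 81 = 4681 (decimal)
Compute gcd(9776, 4681) = 1
1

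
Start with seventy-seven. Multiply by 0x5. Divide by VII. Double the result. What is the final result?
Convert seventy-seven (English words) → 77 (decimal)
Start: 77
Convert 0x5 (hexadecimal) → 5 (decimal)
77 × 5 = 385
Convert VII (Roman numeral) → 5 + 1 + 1 = 7 (decimal)
385 ÷ 7 = 55
55 × 2 = 110
110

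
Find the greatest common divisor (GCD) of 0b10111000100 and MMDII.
Convert 0b10111000100 (binary) → 1024 + 256 + 128 + 64 + 4 = 1476 (decimal)
Convert MMDII (Roman numeral) → 1000 + 1000 + 500 + 1 + 1 = 2502 (decimal)
Compute gcd(1476, 2502) = 18
18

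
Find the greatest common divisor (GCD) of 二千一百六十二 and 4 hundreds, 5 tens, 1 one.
Convert 二千一百六十二 (Chinese numeral) → 2×1000 + 1×100 + 6×10 + 2 = 2162 (decimal)
Convert 4 hundreds, 5 tens, 1 one (place-value notation) → 4×100 + 5×10 + 1 = 451 (decimal)
Compute gcd(2162, 451) = 1
1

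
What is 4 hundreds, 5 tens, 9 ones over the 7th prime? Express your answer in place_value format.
Convert 4 hundreds, 5 tens, 9 ones (place-value notation) → 4×100 + 5×10 + 9 = 459 (decimal)
Convert the 7th prime (prime index) → 17 (decimal)
Compute 459 ÷ 17 = 27
Convert 27 (decimal) → 27 = 2×10 + 7 → 2 tens, 7 ones (place-value notation)
2 tens, 7 ones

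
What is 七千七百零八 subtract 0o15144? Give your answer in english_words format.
Convert 七千七百零八 (Chinese numeral) → 7×1000 + 7×100 + 8 = 7708 (decimal)
Convert 0o15144 (octal) → 1×4096 + 5×512 + 1×64 + 4×8 + 4 = 6756 (decimal)
Compute 7708 - 6756 = 952
Convert 952 (decimal) → 952 = 9×100 + 52 → nine hundred fifty-two (English words)
nine hundred fifty-two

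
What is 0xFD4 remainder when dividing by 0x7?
Convert 0xFD4 (hexadecimal) → 15×256 + 13×16 + 4 = 4052 (decimal)
Convert 0x7 (hexadecimal) → 7 (decimal)
Compute 4052 mod 7 = 6
6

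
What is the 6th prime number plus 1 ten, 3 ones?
The 6th prime number = 13
Convert 1 ten, 3 ones (place-value notation) → 1×10 + 3 = 13 (decimal)
Compute 13 + 13 = 26
26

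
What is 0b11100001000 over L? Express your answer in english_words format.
Convert 0b11100001000 (binary) → 1024 + 512 + 256 + 8 = 1800 (decimal)
Convert L (Roman numeral) → 50 (decimal)
Compute 1800 ÷ 50 = 36
Convert 36 (decimal) → thirty-six (English words)
thirty-six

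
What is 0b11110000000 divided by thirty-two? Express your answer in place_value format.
Convert 0b11110000000 (binary) → 1024 + 512 + 256 + 128 = 1920 (decimal)
Convert thirty-two (English words) → 32 (decimal)
Compute 1920 ÷ 32 = 60
Convert 60 (decimal) → 60 = 6×10 → 6 tens (place-value notation)
6 tens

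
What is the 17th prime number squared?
The 17th prime number = 59
Compute 59² = 59 × 59 = 3481
3481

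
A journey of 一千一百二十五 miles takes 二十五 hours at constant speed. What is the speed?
Convert 一千一百二十五 (Chinese numeral) → 1×1000 + 1×100 + 2×10 + 5 = 1125 (decimal)
Convert 二十五 (Chinese numeral) → 2×10 + 5 = 25 (decimal)
Compute 1125 ÷ 25 = 45
45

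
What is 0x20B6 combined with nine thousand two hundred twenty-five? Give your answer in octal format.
Convert 0x20B6 (hexadecimal) → 2×4096 + 11×16 + 6 = 8374 (decimal)
Convert nine thousand two hundred twenty-five (English words) → 9×1000 + 2×100 + 25 = 9225 (decimal)
Compute 8374 + 9225 = 17599
Convert 17599 (decimal) → 17599 = 4×4096 + 2×512 + 2×64 + 7×8 + 7 → 0o42277 (octal)
0o42277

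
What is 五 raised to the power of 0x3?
Convert 五 (Chinese numeral) → 5 (decimal)
Convert 0x3 (hexadecimal) → 3 (decimal)
Compute 5 ^ 3 = 125
125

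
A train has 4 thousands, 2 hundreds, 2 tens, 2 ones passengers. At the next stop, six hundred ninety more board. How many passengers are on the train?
Convert 4 thousands, 2 hundreds, 2 tens, 2 ones (place-value notation) → 4×1000 + 2×100 + 2×10 + 2 = 4222 (decimal)
Convert six hundred ninety (English words) → 6×100 + 90 = 690 (decimal)
Compute 4222 + 690 = 4912
4912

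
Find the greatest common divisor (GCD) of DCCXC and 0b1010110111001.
Convert DCCXC (Roman numeral) → 500 + 100 + 100 + 90 = 790 (decimal)
Convert 0b1010110111001 (binary) → 4096 + 1024 + 256 + 128 + 32 + 16 + 8 + 1 = 5561 (decimal)
Compute gcd(790, 5561) = 1
1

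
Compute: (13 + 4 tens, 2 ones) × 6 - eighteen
Convert 4 tens, 2 ones (place-value notation) → 4×10 + 2 = 42 (decimal)
Convert eighteen (English words) → 18 (decimal)
Expression in decimal: (13 + 42) × 6 - 18
Parentheses first: 13 + 42 = 55
Multiply: 55 × 6 = 330
Subtract: 330 - 18 = 312
312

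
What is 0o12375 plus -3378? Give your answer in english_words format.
Convert 0o12375 (octal) → 1×4096 + 2×512 + 3×64 + 7×8 + 5 = 5373 (decimal)
Compute 5373 + -3378 = 1995
Convert 1995 (decimal) → 1995 = 1×1000 + 9×100 + 95 → one thousand nine hundred ninety-five (English words)
one thousand nine hundred ninety-five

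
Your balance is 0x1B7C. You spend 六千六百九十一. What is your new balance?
Convert 0x1B7C (hexadecimal) → 1×4096 + 11×256 + 7×16 + 12 = 7036 (decimal)
Convert 六千六百九十一 (Chinese numeral) → 6×1000 + 6×100 + 9×10 + 1 = 6691 (decimal)
Compute 7036 - 6691 = 345
345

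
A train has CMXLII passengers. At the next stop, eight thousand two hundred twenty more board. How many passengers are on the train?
Convert CMXLII (Roman numeral) → 900 + 40 + 1 + 1 = 942 (decimal)
Convert eight thousand two hundred twenty (English words) → 8×1000 + 2×100 + 20 = 8220 (decimal)
Compute 942 + 8220 = 9162
9162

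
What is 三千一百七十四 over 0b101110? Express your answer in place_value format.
Convert 三千一百七十四 (Chinese numeral) → 3×1000 + 1×100 + 7×10 + 4 = 3174 (decimal)
Convert 0b101110 (binary) → 32 + 8 + 4 + 2 = 46 (decimal)
Compute 3174 ÷ 46 = 69
Convert 69 (decimal) → 69 = 6×10 + 9 → 6 tens, 9 ones (place-value notation)
6 tens, 9 ones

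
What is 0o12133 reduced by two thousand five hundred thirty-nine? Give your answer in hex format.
Convert 0o12133 (octal) → 1×4096 + 2×512 + 1×64 + 3×8 + 3 = 5211 (decimal)
Convert two thousand five hundred thirty-nine (English words) → 2×1000 + 5×100 + 39 = 2539 (decimal)
Compute 5211 - 2539 = 2672
Convert 2672 (decimal) → 2672 = 10×256 + 7×16 → 0xA70 (hexadecimal)
0xA70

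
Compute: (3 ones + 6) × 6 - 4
Convert 3 ones (place-value notation) → 3 (decimal)
Expression in decimal: (3 + 6) × 6 - 4
Parentheses first: 3 + 6 = 9
Multiply: 9 × 6 = 54
Subtract: 54 - 4 = 50
50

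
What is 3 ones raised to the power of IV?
Convert 3 ones (place-value notation) → 3 (decimal)
Convert IV (Roman numeral) → 4 (decimal)
Compute 3 ^ 4 = 81
81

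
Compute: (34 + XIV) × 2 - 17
Convert XIV (Roman numeral) → 10 + 4 = 14 (decimal)
Expression in decimal: (34 + 14) × 2 - 17
Parentheses first: 34 + 14 = 48
Multiply: 48 × 2 = 96
Subtract: 96 - 17 = 79
79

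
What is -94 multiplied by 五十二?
Convert 五十二 (Chinese numeral) → 5×10 + 2 = 52 (decimal)
Compute -94 × 52 = -4888
-4888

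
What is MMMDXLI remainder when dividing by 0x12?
Convert MMMDXLI (Roman numeral) → 1000 + 1000 + 1000 + 500 + 40 + 1 = 3541 (decimal)
Convert 0x12 (hexadecimal) → 1×16 + 2 = 18 (decimal)
Compute 3541 mod 18 = 13
13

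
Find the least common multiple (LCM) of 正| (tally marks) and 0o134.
Convert 正| (tally marks) → 5 + 1 = 6 (decimal)
Convert 0o134 (octal) → 1×64 + 3×8 + 4 = 92 (decimal)
Compute lcm(6, 92) = 276
276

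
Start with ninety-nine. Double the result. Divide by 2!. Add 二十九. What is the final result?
Convert ninety-nine (English words) → 99 (decimal)
Start: 99
99 × 2 = 198
Convert 2! (factorial) → 2 (decimal)
198 ÷ 2 = 99
Convert 二十九 (Chinese numeral) → 2×10 + 9 = 29 (decimal)
99 + 29 = 128
128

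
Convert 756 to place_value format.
Convert 756 (decimal) → 756 = 7×100 + 5×10 + 6 → 7 hundreds, 5 tens, 6 ones (place-value notation)
7 hundreds, 5 tens, 6 ones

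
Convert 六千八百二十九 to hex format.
Convert 六千八百二十九 (Chinese numeral) → 6×1000 + 8×100 + 2×10 + 9 = 6829 (decimal)
Convert 6829 (decimal) → 6829 = 1×4096 + 10×256 + 10×16 + 13 → 0x1AAD (hexadecimal)
0x1AAD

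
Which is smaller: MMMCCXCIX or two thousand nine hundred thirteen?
Convert MMMCCXCIX (Roman numeral) → 1000 + 1000 + 1000 + 100 + 100 + 90 + 9 = 3299 (decimal)
Convert two thousand nine hundred thirteen (English words) → 2×1000 + 9×100 + 13 = 2913 (decimal)
Compare 3299 vs 2913: smaller = 2913
2913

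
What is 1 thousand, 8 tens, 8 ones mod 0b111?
Convert 1 thousand, 8 tens, 8 ones (place-value notation) → 1×1000 + 8×10 + 8 = 1088 (decimal)
Convert 0b111 (binary) → 4 + 2 + 1 = 7 (decimal)
Compute 1088 mod 7 = 3
3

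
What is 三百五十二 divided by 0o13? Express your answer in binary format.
Convert 三百五十二 (Chinese numeral) → 3×100 + 5×10 + 2 = 352 (decimal)
Convert 0o13 (octal) → 1×8 + 3 = 11 (decimal)
Compute 352 ÷ 11 = 32
Convert 32 (decimal) → 0b100000 (binary)
0b100000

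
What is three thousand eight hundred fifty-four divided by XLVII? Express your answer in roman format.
Convert three thousand eight hundred fifty-four (English words) → 3×1000 + 8×100 + 54 = 3854 (decimal)
Convert XLVII (Roman numeral) → 40 + 5 + 1 + 1 = 47 (decimal)
Compute 3854 ÷ 47 = 82
Convert 82 (decimal) → 82 = 50 + 10 + 10 + 10 + 1 + 1 → LXXXII (Roman numeral)
LXXXII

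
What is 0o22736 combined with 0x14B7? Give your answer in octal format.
Convert 0o22736 (octal) → 2×4096 + 2×512 + 7×64 + 3×8 + 6 = 9694 (decimal)
Convert 0x14B7 (hexadecimal) → 1×4096 + 4×256 + 11×16 + 7 = 5303 (decimal)
Compute 9694 + 5303 = 14997
Convert 14997 (decimal) → 14997 = 3×4096 + 5×512 + 2×64 + 2×8 + 5 → 0o35225 (octal)
0o35225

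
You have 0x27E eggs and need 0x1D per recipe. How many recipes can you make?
Convert 0x27E (hexadecimal) → 2×256 + 7×16 + 14 = 638 (decimal)
Convert 0x1D (hexadecimal) → 1×16 + 13 = 29 (decimal)
Compute 638 ÷ 29 = 22
22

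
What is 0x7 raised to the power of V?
Convert 0x7 (hexadecimal) → 7 (decimal)
Convert V (Roman numeral) → 5 (decimal)
Compute 7 ^ 5 = 16807
16807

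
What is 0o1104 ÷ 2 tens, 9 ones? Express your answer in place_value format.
Convert 0o1104 (octal) → 1×512 + 1×64 + 4 = 580 (decimal)
Convert 2 tens, 9 ones (place-value notation) → 2×10 + 9 = 29 (decimal)
Compute 580 ÷ 29 = 20
Convert 20 (decimal) → 20 = 2×10 → 2 tens (place-value notation)
2 tens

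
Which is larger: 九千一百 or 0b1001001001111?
Convert 九千一百 (Chinese numeral) → 9×1000 + 1×100 = 9100 (decimal)
Convert 0b1001001001111 (binary) → 4096 + 512 + 64 + 8 + 4 + 2 + 1 = 4687 (decimal)
Compare 9100 vs 4687: larger = 9100
9100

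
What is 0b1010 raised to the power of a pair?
Convert 0b1010 (binary) → 8 + 2 = 10 (decimal)
Convert a pair (colloquial) → 2 (decimal)
Compute 10 ^ 2 = 100
100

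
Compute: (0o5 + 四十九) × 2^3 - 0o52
Convert 0o5 (octal) → 5 (decimal)
Convert 四十九 (Chinese numeral) → 4×10 + 9 = 49 (decimal)
Convert 2^3 (power) → 8 (decimal)
Convert 0o52 (octal) → 5×8 + 2 = 42 (decimal)
Expression in decimal: (5 + 49) × 8 - 42
Parentheses first: 5 + 49 = 54
Multiply: 54 × 8 = 432
Subtract: 432 - 42 = 390
390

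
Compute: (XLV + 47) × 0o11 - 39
Convert XLV (Roman numeral) → 40 + 5 = 45 (decimal)
Convert 0o11 (octal) → 1×8 + 1 = 9 (decimal)
Expression in decimal: (45 + 47) × 9 - 39
Parentheses first: 45 + 47 = 92
Multiply: 92 × 9 = 828
Subtract: 828 - 39 = 789
789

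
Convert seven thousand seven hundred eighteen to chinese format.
Convert seven thousand seven hundred eighteen (English words) → 7×1000 + 7×100 + 18 = 7718 (decimal)
Convert 7718 (decimal) → 7718 = 7×1000 + 7×100 + 1×10 + 8 → 七千七百一十八 (Chinese numeral)
七千七百一十八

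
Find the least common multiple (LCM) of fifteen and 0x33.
Convert fifteen (English words) → 15 (decimal)
Convert 0x33 (hexadecimal) → 3×16 + 3 = 51 (decimal)
Compute lcm(15, 51) = 255
255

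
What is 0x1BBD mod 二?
Convert 0x1BBD (hexadecimal) → 1×4096 + 11×256 + 11×16 + 13 = 7101 (decimal)
Convert 二 (Chinese numeral) → 2 (decimal)
Compute 7101 mod 2 = 1
1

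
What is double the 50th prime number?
The 50th prime number = 229
Compute 229 × 2 = 458
458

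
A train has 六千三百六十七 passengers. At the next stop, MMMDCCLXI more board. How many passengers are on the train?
Convert 六千三百六十七 (Chinese numeral) → 6×1000 + 3×100 + 6×10 + 7 = 6367 (decimal)
Convert MMMDCCLXI (Roman numeral) → 1000 + 1000 + 1000 + 500 + 100 + 100 + 50 + 10 + 1 = 3761 (decimal)
Compute 6367 + 3761 = 10128
10128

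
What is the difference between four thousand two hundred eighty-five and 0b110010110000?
Convert four thousand two hundred eighty-five (English words) → 4×1000 + 2×100 + 85 = 4285 (decimal)
Convert 0b110010110000 (binary) → 2048 + 1024 + 128 + 32 + 16 = 3248 (decimal)
Difference: |4285 - 3248| = 1037
1037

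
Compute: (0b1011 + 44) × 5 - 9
Convert 0b1011 (binary) → 8 + 2 + 1 = 11 (decimal)
Expression in decimal: (11 + 44) × 5 - 9
Parentheses first: 11 + 44 = 55
Multiply: 55 × 5 = 275
Subtract: 275 - 9 = 266
266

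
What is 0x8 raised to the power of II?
Convert 0x8 (hexadecimal) → 8 (decimal)
Convert II (Roman numeral) → 1 + 1 = 2 (decimal)
Compute 8 ^ 2 = 64
64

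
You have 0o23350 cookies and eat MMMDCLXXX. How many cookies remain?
Convert 0o23350 (octal) → 2×4096 + 3×512 + 3×64 + 5×8 = 9960 (decimal)
Convert MMMDCLXXX (Roman numeral) → 1000 + 1000 + 1000 + 500 + 100 + 50 + 10 + 10 + 10 = 3680 (decimal)
Compute 9960 - 3680 = 6280
6280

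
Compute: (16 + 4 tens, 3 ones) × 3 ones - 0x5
Convert 4 tens, 3 ones (place-value notation) → 4×10 + 3 = 43 (decimal)
Convert 3 ones (place-value notation) → 3 (decimal)
Convert 0x5 (hexadecimal) → 5 (decimal)
Expression in decimal: (16 + 43) × 3 - 5
Parentheses first: 16 + 43 = 59
Multiply: 59 × 3 = 177
Subtract: 177 - 5 = 172
172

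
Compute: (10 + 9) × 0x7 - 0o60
Convert 0x7 (hexadecimal) → 7 (decimal)
Convert 0o60 (octal) → 6×8 = 48 (decimal)
Expression in decimal: (10 + 9) × 7 - 48
Parentheses first: 10 + 9 = 19
Multiply: 19 × 7 = 133
Subtract: 133 - 48 = 85
85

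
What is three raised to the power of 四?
Convert three (English words) → 3 (decimal)
Convert 四 (Chinese numeral) → 4 (decimal)
Compute 3 ^ 4 = 81
81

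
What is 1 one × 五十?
Convert 1 one (place-value notation) → 1 (decimal)
Convert 五十 (Chinese numeral) → 5×10 = 50 (decimal)
Compute 1 × 50 = 50
50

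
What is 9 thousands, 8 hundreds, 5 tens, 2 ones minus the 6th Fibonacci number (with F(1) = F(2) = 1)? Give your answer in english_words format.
Convert 9 thousands, 8 hundreds, 5 tens, 2 ones (place-value notation) → 9×1000 + 8×100 + 5×10 + 2 = 9852 (decimal)
Convert the 6th Fibonacci number (with F(1) = F(2) = 1) (Fibonacci index) → 1, 1, 2, 3, 5, 8 → 8 (decimal)
Compute 9852 - 8 = 9844
Convert 9844 (decimal) → 9844 = 9×1000 + 8×100 + 44 → nine thousand eight hundred forty-four (English words)
nine thousand eight hundred forty-four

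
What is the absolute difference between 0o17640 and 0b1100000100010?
Convert 0o17640 (octal) → 1×4096 + 7×512 + 6×64 + 4×8 = 8096 (decimal)
Convert 0b1100000100010 (binary) → 4096 + 2048 + 32 + 2 = 6178 (decimal)
Compute |8096 - 6178| = 1918
1918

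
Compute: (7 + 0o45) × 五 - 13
Convert 0o45 (octal) → 4×8 + 5 = 37 (decimal)
Convert 五 (Chinese numeral) → 5 (decimal)
Expression in decimal: (7 + 37) × 5 - 13
Parentheses first: 7 + 37 = 44
Multiply: 44 × 5 = 220
Subtract: 220 - 13 = 207
207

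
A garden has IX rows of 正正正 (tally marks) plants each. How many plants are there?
Convert 正正正 (tally marks) → 5 + 5 + 5 = 15 (decimal)
Convert IX (Roman numeral) → 9 (decimal)
Compute 15 × 9 = 135
135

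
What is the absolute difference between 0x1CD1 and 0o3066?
Convert 0x1CD1 (hexadecimal) → 1×4096 + 12×256 + 13×16 + 1 = 7377 (decimal)
Convert 0o3066 (octal) → 3×512 + 6×8 + 6 = 1590 (decimal)
Compute |7377 - 1590| = 5787
5787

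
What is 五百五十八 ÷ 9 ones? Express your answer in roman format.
Convert 五百五十八 (Chinese numeral) → 5×100 + 5×10 + 8 = 558 (decimal)
Convert 9 ones (place-value notation) → 9 (decimal)
Compute 558 ÷ 9 = 62
Convert 62 (decimal) → 62 = 50 + 10 + 1 + 1 → LXII (Roman numeral)
LXII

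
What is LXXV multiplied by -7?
Convert LXXV (Roman numeral) → 50 + 10 + 10 + 5 = 75 (decimal)
Compute 75 × -7 = -525
-525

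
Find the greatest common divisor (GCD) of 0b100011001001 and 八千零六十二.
Convert 0b100011001001 (binary) → 2048 + 128 + 64 + 8 + 1 = 2249 (decimal)
Convert 八千零六十二 (Chinese numeral) → 8×1000 + 6×10 + 2 = 8062 (decimal)
Compute gcd(2249, 8062) = 1
1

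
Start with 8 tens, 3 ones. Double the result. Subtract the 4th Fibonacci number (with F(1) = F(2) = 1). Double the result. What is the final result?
Convert 8 tens, 3 ones (place-value notation) → 8×10 + 3 = 83 (decimal)
Start: 83
83 × 2 = 166
Convert the 4th Fibonacci number (with F(1) = F(2) = 1) (Fibonacci index) → 1, 1, 2, 3 → 3 (decimal)
166 - 3 = 163
163 × 2 = 326
326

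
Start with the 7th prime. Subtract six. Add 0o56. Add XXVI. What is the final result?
Convert the 7th prime (prime index) → 17 (decimal)
Start: 17
Convert six (English words) → 6 (decimal)
17 - 6 = 11
Convert 0o56 (octal) → 5×8 + 6 = 46 (decimal)
11 + 46 = 57
Convert XXVI (Roman numeral) → 10 + 10 + 5 + 1 = 26 (decimal)
57 + 26 = 83
83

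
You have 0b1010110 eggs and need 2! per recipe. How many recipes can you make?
Convert 0b1010110 (binary) → 64 + 16 + 4 + 2 = 86 (decimal)
Convert 2! (factorial) → 2 (decimal)
Compute 86 ÷ 2 = 43
43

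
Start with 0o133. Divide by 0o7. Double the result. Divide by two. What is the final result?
Convert 0o133 (octal) → 1×64 + 3×8 + 3 = 91 (decimal)
Start: 91
Convert 0o7 (octal) → 7 (decimal)
91 ÷ 7 = 13
13 × 2 = 26
Convert two (English words) → 2 (decimal)
26 ÷ 2 = 13
13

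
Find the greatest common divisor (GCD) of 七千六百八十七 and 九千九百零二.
Convert 七千六百八十七 (Chinese numeral) → 7×1000 + 6×100 + 8×10 + 7 = 7687 (decimal)
Convert 九千九百零二 (Chinese numeral) → 9×1000 + 9×100 + 2 = 9902 (decimal)
Compute gcd(7687, 9902) = 1
1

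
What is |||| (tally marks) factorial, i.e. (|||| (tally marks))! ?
Convert |||| (tally marks) → 4 (decimal)
Compute 4! = 24
24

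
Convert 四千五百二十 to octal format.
Convert 四千五百二十 (Chinese numeral) → 4×1000 + 5×100 + 2×10 = 4520 (decimal)
Convert 4520 (decimal) → 4520 = 1×4096 + 6×64 + 5×8 → 0o10650 (octal)
0o10650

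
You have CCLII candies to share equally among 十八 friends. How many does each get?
Convert CCLII (Roman numeral) → 100 + 100 + 50 + 1 + 1 = 252 (decimal)
Convert 十八 (Chinese numeral) → 1×10 + 8 = 18 (decimal)
Compute 252 ÷ 18 = 14
14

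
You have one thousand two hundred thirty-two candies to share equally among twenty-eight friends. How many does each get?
Convert one thousand two hundred thirty-two (English words) → 1×1000 + 2×100 + 32 = 1232 (decimal)
Convert twenty-eight (English words) → 28 (decimal)
Compute 1232 ÷ 28 = 44
44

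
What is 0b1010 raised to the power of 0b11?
Convert 0b1010 (binary) → 8 + 2 = 10 (decimal)
Convert 0b11 (binary) → 2 + 1 = 3 (decimal)
Compute 10 ^ 3 = 1000
1000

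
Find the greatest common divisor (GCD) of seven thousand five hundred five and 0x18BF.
Convert seven thousand five hundred five (English words) → 7×1000 + 5×100 + 5 = 7505 (decimal)
Convert 0x18BF (hexadecimal) → 1×4096 + 8×256 + 11×16 + 15 = 6335 (decimal)
Compute gcd(7505, 6335) = 5
5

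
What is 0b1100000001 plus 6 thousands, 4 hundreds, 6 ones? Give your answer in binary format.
Convert 0b1100000001 (binary) → 512 + 256 + 1 = 769 (decimal)
Convert 6 thousands, 4 hundreds, 6 ones (place-value notation) → 6×1000 + 4×100 + 6 = 6406 (decimal)
Compute 769 + 6406 = 7175
Convert 7175 (decimal) → 7175 = 4096 + 2048 + 1024 + 4 + 2 + 1 → 0b1110000000111 (binary)
0b1110000000111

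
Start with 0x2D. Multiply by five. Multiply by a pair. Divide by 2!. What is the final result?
Convert 0x2D (hexadecimal) → 2×16 + 13 = 45 (decimal)
Start: 45
Convert five (English words) → 5 (decimal)
45 × 5 = 225
Convert a pair (colloquial) → 2 (decimal)
225 × 2 = 450
Convert 2! (factorial) → 2 (decimal)
450 ÷ 2 = 225
225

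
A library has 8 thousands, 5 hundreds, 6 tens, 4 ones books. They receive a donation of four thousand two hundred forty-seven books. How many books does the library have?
Convert 8 thousands, 5 hundreds, 6 tens, 4 ones (place-value notation) → 8×1000 + 5×100 + 6×10 + 4 = 8564 (decimal)
Convert four thousand two hundred forty-seven (English words) → 4×1000 + 2×100 + 47 = 4247 (decimal)
Compute 8564 + 4247 = 12811
12811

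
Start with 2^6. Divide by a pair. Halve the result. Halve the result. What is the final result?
Convert 2^6 (power) → 64 (decimal)
Start: 64
Convert a pair (colloquial) → 2 (decimal)
64 ÷ 2 = 32
32 ÷ 2 = 16
16 ÷ 2 = 8
8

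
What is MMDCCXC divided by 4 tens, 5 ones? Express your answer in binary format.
Convert MMDCCXC (Roman numeral) → 1000 + 1000 + 500 + 100 + 100 + 90 = 2790 (decimal)
Convert 4 tens, 5 ones (place-value notation) → 4×10 + 5 = 45 (decimal)
Compute 2790 ÷ 45 = 62
Convert 62 (decimal) → 62 = 32 + 16 + 8 + 4 + 2 → 0b111110 (binary)
0b111110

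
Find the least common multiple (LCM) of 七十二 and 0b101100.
Convert 七十二 (Chinese numeral) → 7×10 + 2 = 72 (decimal)
Convert 0b101100 (binary) → 32 + 8 + 4 = 44 (decimal)
Compute lcm(72, 44) = 792
792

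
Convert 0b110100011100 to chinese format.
Convert 0b110100011100 (binary) → 2048 + 1024 + 256 + 16 + 8 + 4 = 3356 (decimal)
Convert 3356 (decimal) → 3356 = 3×1000 + 3×100 + 5×10 + 6 → 三千三百五十六 (Chinese numeral)
三千三百五十六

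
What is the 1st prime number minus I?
The 1st prime number = 2
Convert I (Roman numeral) → 1 (decimal)
Compute 2 - 1 = 1
1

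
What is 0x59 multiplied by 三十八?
Convert 0x59 (hexadecimal) → 5×16 + 9 = 89 (decimal)
Convert 三十八 (Chinese numeral) → 3×10 + 8 = 38 (decimal)
Compute 89 × 38 = 3382
3382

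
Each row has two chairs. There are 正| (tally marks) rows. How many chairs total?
Convert two (English words) → 2 (decimal)
Convert 正| (tally marks) → 5 + 1 = 6 (decimal)
Compute 2 × 6 = 12
12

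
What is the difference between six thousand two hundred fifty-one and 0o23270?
Convert six thousand two hundred fifty-one (English words) → 6×1000 + 2×100 + 51 = 6251 (decimal)
Convert 0o23270 (octal) → 2×4096 + 3×512 + 2×64 + 7×8 = 9912 (decimal)
Difference: |6251 - 9912| = 3661
3661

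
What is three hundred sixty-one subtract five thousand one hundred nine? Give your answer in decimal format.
Convert three hundred sixty-one (English words) → 3×100 + 61 = 361 (decimal)
Convert five thousand one hundred nine (English words) → 5×1000 + 1×100 + 9 = 5109 (decimal)
Compute 361 - 5109 = -4748
-4748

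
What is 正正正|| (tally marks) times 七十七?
Convert 正正正|| (tally marks) → 5 + 5 + 5 + 2 = 17 (decimal)
Convert 七十七 (Chinese numeral) → 7×10 + 7 = 77 (decimal)
Compute 17 × 77 = 1309
1309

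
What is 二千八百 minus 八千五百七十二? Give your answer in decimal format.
Convert 二千八百 (Chinese numeral) → 2×1000 + 8×100 = 2800 (decimal)
Convert 八千五百七十二 (Chinese numeral) → 8×1000 + 5×100 + 7×10 + 2 = 8572 (decimal)
Compute 2800 - 8572 = -5772
-5772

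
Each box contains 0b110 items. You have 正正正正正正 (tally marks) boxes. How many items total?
Convert 0b110 (binary) → 4 + 2 = 6 (decimal)
Convert 正正正正正正 (tally marks) → 5 + 5 + 5 + 5 + 5 + 5 = 30 (decimal)
Compute 6 × 30 = 180
180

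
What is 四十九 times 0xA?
Convert 四十九 (Chinese numeral) → 4×10 + 9 = 49 (decimal)
Convert 0xA (hexadecimal) → 10 (decimal)
Compute 49 × 10 = 490
490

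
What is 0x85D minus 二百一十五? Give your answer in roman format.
Convert 0x85D (hexadecimal) → 8×256 + 5×16 + 13 = 2141 (decimal)
Convert 二百一十五 (Chinese numeral) → 2×100 + 1×10 + 5 = 215 (decimal)
Compute 2141 - 215 = 1926
Convert 1926 (decimal) → 1926 = 1000 + 900 + 10 + 10 + 5 + 1 → MCMXXVI (Roman numeral)
MCMXXVI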